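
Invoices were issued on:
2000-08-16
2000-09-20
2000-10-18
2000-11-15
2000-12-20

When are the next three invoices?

Gaps: 35, 28, 28, 35 days — a mix of 28 and 35. Every date is a Wednesday.
Each is the 3rd Wednesday of its month.
3rd Wednesday of January 2001: 2001-01-17.
3rd Wednesday of February 2001: 2001-02-21.
3rd Wednesday of March 2001: 2001-03-21.

2001-01-17, 2001-02-21, 2001-03-21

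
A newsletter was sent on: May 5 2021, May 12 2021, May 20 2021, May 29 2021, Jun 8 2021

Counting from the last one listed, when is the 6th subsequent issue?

Aug 28 2021

Intervals are 7, 8, 9, 10 days — an arithmetic progression with common difference 1.
Next gap: 11 days. Jun 8 2021 + 11 days = Jun 19 2021.
Next gap: 12 days. Jun 19 2021 + 12 days = Jul 1 2021.
Next gap: 13 days. Jul 1 2021 + 13 days = Jul 14 2021.
Next gap: 14 days. Jul 14 2021 + 14 days = Jul 28 2021.
Next gap: 15 days. Jul 28 2021 + 15 days = Aug 12 2021.
Next gap: 16 days. Aug 12 2021 + 16 days = Aug 28 2021.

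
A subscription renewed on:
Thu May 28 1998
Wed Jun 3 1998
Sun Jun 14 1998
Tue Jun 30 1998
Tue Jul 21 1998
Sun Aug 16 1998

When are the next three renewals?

Wed Sep 16 1998, Thu Oct 22 1998, Wed Dec 2 1998

The spacing grows by 5 each time: 6, 11, 16, 21, 26 days.
Next gap: 31 days. Sun Aug 16 1998 + 31 days = Wed Sep 16 1998.
Next gap: 36 days. Wed Sep 16 1998 + 36 days = Thu Oct 22 1998.
Next gap: 41 days. Thu Oct 22 1998 + 41 days = Wed Dec 2 1998.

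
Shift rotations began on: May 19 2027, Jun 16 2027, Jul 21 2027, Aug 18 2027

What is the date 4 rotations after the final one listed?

Gaps: 28, 35, 28 days — a mix of 28 and 35. Every date is a Wednesday.
Each is the 3rd Wednesday of its month.
September 2027 — 3rd Wednesday is Sep 15 2027.
3rd Wednesday of October 2027: Oct 20 2027.
November 2027 — 3rd Wednesday is Nov 17 2027.
3rd Wednesday of December 2027: Dec 15 2027.

Dec 15 2027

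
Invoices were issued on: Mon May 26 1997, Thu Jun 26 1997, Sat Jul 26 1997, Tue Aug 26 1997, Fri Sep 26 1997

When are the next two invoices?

Sun Oct 26 1997, Wed Nov 26 1997

Gaps: 31, 30, 31, 31 days — not constant. Every event is on the 26th of the month.
Pattern: the 26th of each month.
Next: October 1997 → Sun Oct 26 1997.
Next: November 1997 → Wed Nov 26 1997.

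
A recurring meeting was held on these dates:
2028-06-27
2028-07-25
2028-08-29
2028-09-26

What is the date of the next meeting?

2028-10-31

Every date is a Tuesday; gaps 28, 35, 28 days.
Each is the last Tuesday of its month (at least one falls on the 29th or later, ruling out '4th Tuesday').
Last Tuesday of October 2028: 2028-10-31.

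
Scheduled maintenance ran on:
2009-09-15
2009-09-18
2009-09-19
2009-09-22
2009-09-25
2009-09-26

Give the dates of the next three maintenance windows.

The gap pattern 3, 1, 3, 3, 1 repeats every 3 events.
These are the Tuesdays, Fridays and Saturdays of each week.
Next Tuesday: 2009-09-29.
Next Friday: 2009-10-02.
Next Saturday: 2009-10-03.

2009-09-29, 2009-10-02, 2009-10-03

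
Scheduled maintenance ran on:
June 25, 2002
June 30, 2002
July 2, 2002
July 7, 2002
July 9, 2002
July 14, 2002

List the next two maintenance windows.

Gaps: 5, 2, 5, 2, 5 days — not constant, but cyclic with period 2.
The events fall on every Tuesday and Sunday.
The following Tuesday is July 16, 2002.
The following Sunday is July 21, 2002.

July 16, 2002; July 21, 2002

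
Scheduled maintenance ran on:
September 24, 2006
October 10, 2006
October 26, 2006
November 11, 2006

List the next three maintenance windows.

Gaps between consecutive events: 16, 16, 16 days — a constant 16-day interval.
November 11, 2006 + 16 days = November 27, 2006.
November 27, 2006 + 16 days = December 13, 2006.
December 13, 2006 + 16 days = December 29, 2006.

November 27, 2006; December 13, 2006; December 29, 2006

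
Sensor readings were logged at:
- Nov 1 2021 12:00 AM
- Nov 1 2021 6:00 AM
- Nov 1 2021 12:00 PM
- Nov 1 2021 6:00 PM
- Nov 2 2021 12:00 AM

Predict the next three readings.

Nov 2 2021 6:00 AM, Nov 2 2021 12:00 PM, Nov 2 2021 6:00 PM

Spacing: 6, 6, 6, 6 h — constant 6 h.
Nov 2 2021 12:00 AM + 6 h = Nov 2 2021 6:00 AM.
Nov 2 2021 6:00 AM + 6 h = Nov 2 2021 12:00 PM.
Nov 2 2021 12:00 PM + 6 h = Nov 2 2021 6:00 PM.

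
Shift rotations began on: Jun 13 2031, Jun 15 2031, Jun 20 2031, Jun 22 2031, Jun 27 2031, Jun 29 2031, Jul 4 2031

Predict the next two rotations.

Gaps: 2, 5, 2, 5, 2, 5 days — not constant, but cyclic with period 2.
The events fall on every Friday and Sunday.
The following Sunday is Jul 6 2031.
The following Friday is Jul 11 2031.

Jul 6 2031, Jul 11 2031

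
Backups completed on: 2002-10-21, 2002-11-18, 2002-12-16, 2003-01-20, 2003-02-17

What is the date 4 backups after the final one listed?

Gaps: 28, 28, 35, 28 days — a mix of 28 and 35. Every date is a Monday.
Each is the 3rd Monday of its month.
3rd Monday of March 2003: 2003-03-17.
3rd Monday of April 2003: 2003-04-21.
May 2003 — 3rd Monday is 2003-05-19.
June 2003 — 3rd Monday is 2003-06-16.

2003-06-16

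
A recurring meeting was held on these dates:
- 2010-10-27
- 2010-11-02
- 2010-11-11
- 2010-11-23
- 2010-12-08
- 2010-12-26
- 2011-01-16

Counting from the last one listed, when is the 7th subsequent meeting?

2011-09-04

The spacing grows by 3 each time: 6, 9, 12, 15, 18, 21 days.
Next gap: 24 days. 2011-01-16 + 24 days = 2011-02-09.
Next gap: 27 days. 2011-02-09 + 27 days = 2011-03-08.
Next gap: 30 days. 2011-03-08 + 30 days = 2011-04-07.
Next gap: 33 days. 2011-04-07 + 33 days = 2011-05-10.
Next gap: 36 days. 2011-05-10 + 36 days = 2011-06-15.
Next gap: 39 days. 2011-06-15 + 39 days = 2011-07-24.
Next gap: 42 days. 2011-07-24 + 42 days = 2011-09-04.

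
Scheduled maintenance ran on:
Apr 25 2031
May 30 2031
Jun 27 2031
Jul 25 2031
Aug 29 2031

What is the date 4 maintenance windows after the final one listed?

All Fridays; the gaps (35, 28, 28, 35) vary with month length.
This is the last Friday of each month.
Last Friday of September 2031: Sep 26 2031.
October 2031 ends with Friday Oct 31 2031.
Last Friday of November 2031: Nov 28 2031.
December 2031 ends with Friday Dec 26 2031.

Dec 26 2031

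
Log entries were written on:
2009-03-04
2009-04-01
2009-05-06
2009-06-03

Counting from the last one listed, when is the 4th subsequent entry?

These are Wednesdays at 28- or 35-day spacing (28, 35, 28).
The pattern: 1st Wednesday of the month.
1st Wednesday of July 2009: 2009-07-01.
August 2009 — 1st Wednesday is 2009-08-05.
1st Wednesday of September 2009: 2009-09-02.
1st Wednesday of October 2009: 2009-10-07.

2009-10-07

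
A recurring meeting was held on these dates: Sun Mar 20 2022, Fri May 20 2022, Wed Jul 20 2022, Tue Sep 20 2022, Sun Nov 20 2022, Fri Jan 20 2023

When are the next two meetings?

Mon Mar 20 2023, Sat May 20 2023

Each date is the 20th; the gaps (61, 61, 62, 61, 61) track the month lengths.
The rule is the 20th of every 2 months.
March 2023: Mon Mar 20 2023.
May 2023: Sat May 20 2023.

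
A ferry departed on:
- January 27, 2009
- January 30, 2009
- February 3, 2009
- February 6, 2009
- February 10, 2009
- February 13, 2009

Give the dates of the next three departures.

The gap pattern 3, 4, 3, 4, 3 repeats every 2 events.
These are the Tuesdays and Fridays of each week.
The following Tuesday is February 17, 2009.
The following Friday is February 20, 2009.
Next Tuesday: February 24, 2009.

February 17, 2009; February 20, 2009; February 24, 2009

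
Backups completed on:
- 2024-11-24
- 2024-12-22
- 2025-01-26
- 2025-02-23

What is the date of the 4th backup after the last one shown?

2025-06-22

All dates are Sundays, 28, 35, 28 days apart.
Specifically, the 4th Sunday of each month.
4th Sunday of March 2025: 2025-03-23.
4th Sunday of April 2025: 2025-04-27.
4th Sunday of May 2025: 2025-05-25.
4th Sunday of June 2025: 2025-06-22.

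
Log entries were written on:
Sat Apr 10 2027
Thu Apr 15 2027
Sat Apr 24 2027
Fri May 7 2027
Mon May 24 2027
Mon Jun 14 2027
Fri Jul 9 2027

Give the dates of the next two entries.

Sat Aug 7 2027, Thu Sep 9 2027

The spacing grows by 4 each time: 5, 9, 13, 17, 21, 25 days.
Next gap: 29 days. Fri Jul 9 2027 + 29 days = Sat Aug 7 2027.
Next gap: 33 days. Sat Aug 7 2027 + 33 days = Thu Sep 9 2027.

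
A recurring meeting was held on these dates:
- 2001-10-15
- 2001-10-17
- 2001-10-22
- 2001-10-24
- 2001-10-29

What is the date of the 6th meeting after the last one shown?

Every event lands on a Monday or Wednesday (gaps cycle 2, 5, 2, 5).
So the schedule is: every Monday and Wednesday.
The following Wednesday is 2001-10-31.
Next Monday: 2001-11-05.
The following Wednesday is 2001-11-07.
The following Monday is 2001-11-12.
Next Wednesday: 2001-11-14.
The following Monday is 2001-11-19.

2001-11-19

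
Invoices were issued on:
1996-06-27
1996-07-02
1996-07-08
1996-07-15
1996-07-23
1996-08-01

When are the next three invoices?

The spacing grows by 1 each time: 5, 6, 7, 8, 9 days.
Next gap: 10 days. 1996-08-01 + 10 days = 1996-08-11.
Next gap: 11 days. 1996-08-11 + 11 days = 1996-08-22.
Next gap: 12 days. 1996-08-22 + 12 days = 1996-09-03.

1996-08-11, 1996-08-22, 1996-09-03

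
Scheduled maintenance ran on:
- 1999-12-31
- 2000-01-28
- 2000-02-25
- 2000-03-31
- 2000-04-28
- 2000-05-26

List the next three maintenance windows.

2000-06-30, 2000-07-28, 2000-08-25

These are Fridays with 28, 28, 35, 28, 28-day gaps.
Each is the final Friday of its month — 1999-12-31 is past the 28th, so '4th Friday' doesn't fit.
Last Friday of June 2000: 2000-06-30.
Last Friday of July 2000: 2000-07-28.
Last Friday of August 2000: 2000-08-25.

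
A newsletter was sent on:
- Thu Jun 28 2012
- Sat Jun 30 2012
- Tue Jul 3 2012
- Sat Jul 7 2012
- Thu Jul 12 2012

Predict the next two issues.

Intervals are 2, 3, 4, 5 days — an arithmetic progression with common difference 1.
Next gap: 6 days. Thu Jul 12 2012 + 6 days = Wed Jul 18 2012.
Next gap: 7 days. Wed Jul 18 2012 + 7 days = Wed Jul 25 2012.

Wed Jul 18 2012, Wed Jul 25 2012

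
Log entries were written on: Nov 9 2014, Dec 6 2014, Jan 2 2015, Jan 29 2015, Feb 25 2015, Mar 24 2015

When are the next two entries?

Apr 20 2015, May 17 2015

The spacing is 27, 27, 27, 27, 27 days — always 27 days.
Mar 24 2015 + 27 days = Apr 20 2015.
Apr 20 2015 + 27 days = May 17 2015.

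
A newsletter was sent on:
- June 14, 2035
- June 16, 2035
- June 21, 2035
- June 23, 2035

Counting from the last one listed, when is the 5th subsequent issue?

Every event lands on a Thursday or Saturday (gaps cycle 2, 5, 2).
So the schedule is: every Thursday and Saturday.
The following Thursday is June 28, 2035.
Next Saturday: June 30, 2035.
The following Thursday is July 5, 2035.
The following Saturday is July 7, 2035.
The following Thursday is July 12, 2035.

July 12, 2035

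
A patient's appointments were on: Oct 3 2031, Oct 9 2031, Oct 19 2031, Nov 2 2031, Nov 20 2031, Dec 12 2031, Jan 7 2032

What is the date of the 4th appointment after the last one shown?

May 30 2032

Gaps: 6, 10, 14, 18, 22, 26 days — each gap is 4 larger than the previous one.
Next gap: 30 days. Jan 7 2032 + 30 days = Feb 6 2032.
Next gap: 34 days. Feb 6 2032 + 34 days = Mar 11 2032.
Next gap: 38 days. Mar 11 2032 + 38 days = Apr 18 2032.
Next gap: 42 days. Apr 18 2032 + 42 days = May 30 2032.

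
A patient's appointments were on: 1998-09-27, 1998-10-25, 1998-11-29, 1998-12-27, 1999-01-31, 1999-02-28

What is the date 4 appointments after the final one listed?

1999-06-27

These are Sundays with 28, 35, 28, 35, 28-day gaps.
Each is the final Sunday of its month — 1998-11-29 is past the 28th, so '4th Sunday' doesn't fit.
March 1999 ends with Sunday 1999-03-28.
April 1999 ends with Sunday 1999-04-25.
Last Sunday of May 1999: 1999-05-30.
June 1999 ends with Sunday 1999-06-27.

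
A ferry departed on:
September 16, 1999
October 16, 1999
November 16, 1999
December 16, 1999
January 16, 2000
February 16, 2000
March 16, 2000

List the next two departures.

April 16, 2000; May 16, 2000

The day-of-month is always 16 (30, 31, 30, 31, 31, 29 days between events).
So this recurs on the 16th of each month.
Next: April 2000 → April 16, 2000.
Next: May 2000 → May 16, 2000.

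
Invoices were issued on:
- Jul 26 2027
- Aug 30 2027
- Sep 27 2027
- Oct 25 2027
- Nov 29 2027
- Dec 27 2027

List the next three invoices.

Jan 31 2028, Feb 28 2028, Mar 27 2028

Every date is a Monday; gaps 35, 28, 28, 35, 28 days.
Each is the last Monday of its month (at least one falls on the 29th or later, ruling out '4th Monday').
Last Monday of January 2028: Jan 31 2028.
Last Monday of February 2028: Feb 28 2028.
Last Monday of March 2028: Mar 27 2028.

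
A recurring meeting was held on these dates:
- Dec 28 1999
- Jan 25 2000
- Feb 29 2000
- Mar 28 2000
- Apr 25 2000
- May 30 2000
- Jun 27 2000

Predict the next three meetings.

Every date is a Tuesday; gaps 28, 35, 28, 28, 35, 28 days.
Each is the last Tuesday of its month (at least one falls on the 29th or later, ruling out '4th Tuesday').
Last Tuesday of July 2000: Jul 25 2000.
Last Tuesday of August 2000: Aug 29 2000.
September 2000 ends with Tuesday Sep 26 2000.

Jul 25 2000, Aug 29 2000, Sep 26 2000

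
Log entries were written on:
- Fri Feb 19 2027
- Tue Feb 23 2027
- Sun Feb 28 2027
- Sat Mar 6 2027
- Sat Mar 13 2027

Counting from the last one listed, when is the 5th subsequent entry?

Gaps: 4, 5, 6, 7 days — each gap is 1 larger than the previous one.
Next gap: 8 days. Sat Mar 13 2027 + 8 days = Sun Mar 21 2027.
Next gap: 9 days. Sun Mar 21 2027 + 9 days = Tue Mar 30 2027.
Next gap: 10 days. Tue Mar 30 2027 + 10 days = Fri Apr 9 2027.
Next gap: 11 days. Fri Apr 9 2027 + 11 days = Tue Apr 20 2027.
Next gap: 12 days. Tue Apr 20 2027 + 12 days = Sun May 2 2027.

Sun May 2 2027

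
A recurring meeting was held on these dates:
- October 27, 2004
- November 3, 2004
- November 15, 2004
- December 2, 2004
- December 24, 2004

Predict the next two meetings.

January 20, 2005; February 21, 2005

The spacing grows by 5 each time: 7, 12, 17, 22 days.
Next gap: 27 days. December 24, 2004 + 27 days = January 20, 2005.
Next gap: 32 days. January 20, 2005 + 32 days = February 21, 2005.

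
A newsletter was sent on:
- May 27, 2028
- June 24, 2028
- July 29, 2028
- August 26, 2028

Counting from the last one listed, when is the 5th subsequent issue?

Every date is a Saturday; gaps 28, 35, 28 days.
Each is the last Saturday of its month (at least one falls on the 29th or later, ruling out '4th Saturday').
September 2028 ends with Saturday September 30, 2028.
October 2028 ends with Saturday October 28, 2028.
Last Saturday of November 2028: November 25, 2028.
Last Saturday of December 2028: December 30, 2028.
Last Saturday of January 2029: January 27, 2029.

January 27, 2029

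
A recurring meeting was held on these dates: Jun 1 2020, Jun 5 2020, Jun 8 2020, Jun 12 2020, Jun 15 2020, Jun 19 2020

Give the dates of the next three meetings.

The gap pattern 4, 3, 4, 3, 4 repeats every 2 events.
These are the Mondays and Fridays of each week.
The following Monday is Jun 22 2020.
The following Friday is Jun 26 2020.
The following Monday is Jun 29 2020.

Jun 22 2020, Jun 26 2020, Jun 29 2020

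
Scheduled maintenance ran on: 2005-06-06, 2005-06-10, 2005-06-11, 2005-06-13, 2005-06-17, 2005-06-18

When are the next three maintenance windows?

Every event lands on a Monday or Friday or Saturday (gaps cycle 4, 1, 2, 4, 1).
So the schedule is: every Monday, Friday and Saturday.
Next Monday: 2005-06-20.
The following Friday is 2005-06-24.
The following Saturday is 2005-06-25.

2005-06-20, 2005-06-24, 2005-06-25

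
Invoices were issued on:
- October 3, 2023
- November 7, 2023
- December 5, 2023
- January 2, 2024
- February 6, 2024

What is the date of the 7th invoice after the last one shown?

These are Tuesdays at 28- or 35-day spacing (35, 28, 28, 35).
The pattern: 1st Tuesday of the month.
March 2024 — 1st Tuesday is March 5, 2024.
April 2024 — 1st Tuesday is April 2, 2024.
1st Tuesday of May 2024: May 7, 2024.
1st Tuesday of June 2024: June 4, 2024.
July 2024 — 1st Tuesday is July 2, 2024.
August 2024 — 1st Tuesday is August 6, 2024.
September 2024 — 1st Tuesday is September 3, 2024.

September 3, 2024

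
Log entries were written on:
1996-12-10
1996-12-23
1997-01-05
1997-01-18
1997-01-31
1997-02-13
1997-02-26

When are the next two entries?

Gaps between consecutive events: 13, 13, 13, 13, 13, 13 days — a constant 13-day interval.
1997-02-26 + 13 days = 1997-03-11.
1997-03-11 + 13 days = 1997-03-24.

1997-03-11, 1997-03-24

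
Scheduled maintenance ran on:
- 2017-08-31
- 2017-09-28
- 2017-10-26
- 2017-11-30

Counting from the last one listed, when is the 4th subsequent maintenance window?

2018-03-29

These are Thursdays with 28, 28, 35-day gaps.
Each is the final Thursday of its month — 2017-08-31 is past the 28th, so '4th Thursday' doesn't fit.
December 2017 ends with Thursday 2017-12-28.
Last Thursday of January 2018: 2018-01-25.
February 2018 ends with Thursday 2018-02-22.
March 2018 ends with Thursday 2018-03-29.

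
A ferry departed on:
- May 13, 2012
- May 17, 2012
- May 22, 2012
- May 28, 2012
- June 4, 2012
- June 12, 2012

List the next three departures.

June 21, 2012; July 1, 2012; July 12, 2012

Gaps: 4, 5, 6, 7, 8 days — each gap is 1 larger than the previous one.
Next gap: 9 days. June 12, 2012 + 9 days = June 21, 2012.
Next gap: 10 days. June 21, 2012 + 10 days = July 1, 2012.
Next gap: 11 days. July 1, 2012 + 11 days = July 12, 2012.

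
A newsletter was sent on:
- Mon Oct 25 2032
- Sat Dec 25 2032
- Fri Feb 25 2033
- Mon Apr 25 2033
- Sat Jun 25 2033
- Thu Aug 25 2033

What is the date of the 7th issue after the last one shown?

Wed Oct 25 2034

Each date is the 25th; the gaps (61, 62, 59, 61, 61) track the month lengths.
The rule is the 25th of every 2 months.
October 2033: Tue Oct 25 2033.
Next: December 2033 → Sun Dec 25 2033.
Next: February 2034 → Sat Feb 25 2034.
April 2034: Tue Apr 25 2034.
Next: June 2034 → Sun Jun 25 2034.
Next: August 2034 → Fri Aug 25 2034.
Next: October 2034 → Wed Oct 25 2034.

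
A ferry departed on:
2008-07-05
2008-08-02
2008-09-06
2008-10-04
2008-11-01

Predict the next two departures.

2008-12-06, 2009-01-03

Gaps: 28, 35, 28, 28 days — a mix of 28 and 35. Every date is a Saturday.
Each is the 1st Saturday of its month.
December 2008 — 1st Saturday is 2008-12-06.
January 2009 — 1st Saturday is 2009-01-03.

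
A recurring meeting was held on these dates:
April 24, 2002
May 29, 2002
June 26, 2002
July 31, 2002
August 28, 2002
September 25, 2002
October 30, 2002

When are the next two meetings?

Every date is a Wednesday; gaps 35, 28, 35, 28, 28, 35 days.
Each is the last Wednesday of its month (at least one falls on the 29th or later, ruling out '4th Wednesday').
Last Wednesday of November 2002: November 27, 2002.
December 2002 ends with Wednesday December 25, 2002.

November 27, 2002; December 25, 2002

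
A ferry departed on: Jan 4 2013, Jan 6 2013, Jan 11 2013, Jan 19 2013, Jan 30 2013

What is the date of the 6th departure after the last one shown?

Jun 8 2013

Gaps: 2, 5, 8, 11 days — each gap is 3 larger than the previous one.
Next gap: 14 days. Jan 30 2013 + 14 days = Feb 13 2013.
Next gap: 17 days. Feb 13 2013 + 17 days = Mar 2 2013.
Next gap: 20 days. Mar 2 2013 + 20 days = Mar 22 2013.
Next gap: 23 days. Mar 22 2013 + 23 days = Apr 14 2013.
Next gap: 26 days. Apr 14 2013 + 26 days = May 10 2013.
Next gap: 29 days. May 10 2013 + 29 days = Jun 8 2013.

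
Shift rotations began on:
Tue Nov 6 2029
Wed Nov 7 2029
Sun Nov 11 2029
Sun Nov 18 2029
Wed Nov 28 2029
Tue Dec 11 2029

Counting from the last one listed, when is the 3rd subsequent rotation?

Wed Feb 6 2030

Gaps: 1, 4, 7, 10, 13 days — each gap is 3 larger than the previous one.
Next gap: 16 days. Tue Dec 11 2029 + 16 days = Thu Dec 27 2029.
Next gap: 19 days. Thu Dec 27 2029 + 19 days = Tue Jan 15 2030.
Next gap: 22 days. Tue Jan 15 2030 + 22 days = Wed Feb 6 2030.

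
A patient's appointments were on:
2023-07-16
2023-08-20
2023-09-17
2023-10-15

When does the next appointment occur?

All dates are Sundays, 35, 28, 28 days apart.
Specifically, the 3rd Sunday of each month.
November 2023 — 3rd Sunday is 2023-11-19.

2023-11-19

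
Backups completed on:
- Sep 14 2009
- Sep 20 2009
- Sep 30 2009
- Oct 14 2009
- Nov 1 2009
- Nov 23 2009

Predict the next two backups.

Dec 19 2009, Jan 18 2010

Gaps: 6, 10, 14, 18, 22 days — each gap is 4 larger than the previous one.
Next gap: 26 days. Nov 23 2009 + 26 days = Dec 19 2009.
Next gap: 30 days. Dec 19 2009 + 30 days = Jan 18 2010.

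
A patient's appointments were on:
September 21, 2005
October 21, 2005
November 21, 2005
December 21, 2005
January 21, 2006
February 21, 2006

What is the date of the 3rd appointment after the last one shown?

The day-of-month is always 21 (30, 31, 30, 31, 31 days between events).
So this recurs on the 21st of each month.
March 2006: March 21, 2006.
Next: April 2006 → April 21, 2006.
May 2006: May 21, 2006.

May 21, 2006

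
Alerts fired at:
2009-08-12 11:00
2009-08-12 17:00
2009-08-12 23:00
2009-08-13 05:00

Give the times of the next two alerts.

The interval is a steady 6 hours (6, 6, 6).
2009-08-13 05:00 + 6 h = 2009-08-13 11:00.
2009-08-13 11:00 + 6 h = 2009-08-13 17:00.

2009-08-13 11:00, 2009-08-13 17:00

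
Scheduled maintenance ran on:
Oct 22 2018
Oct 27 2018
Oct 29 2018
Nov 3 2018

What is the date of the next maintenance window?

Nov 5 2018

Gaps: 5, 2, 5 days — not constant, but cyclic with period 2.
The events fall on every Monday and Saturday.
The following Monday is Nov 5 2018.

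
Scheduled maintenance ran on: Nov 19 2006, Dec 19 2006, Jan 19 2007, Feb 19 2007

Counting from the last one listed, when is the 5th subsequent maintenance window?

Jul 19 2007

Each date is the 19th; the gaps (30, 31, 31) track the month lengths.
The rule is the 19th of each month.
March 2007: Mar 19 2007.
Next: April 2007 → Apr 19 2007.
May 2007: May 19 2007.
Next: June 2007 → Jun 19 2007.
Next: July 2007 → Jul 19 2007.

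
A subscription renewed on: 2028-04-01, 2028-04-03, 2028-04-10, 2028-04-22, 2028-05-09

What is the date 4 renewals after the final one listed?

The spacing grows by 5 each time: 2, 7, 12, 17 days.
Next gap: 22 days. 2028-05-09 + 22 days = 2028-05-31.
Next gap: 27 days. 2028-05-31 + 27 days = 2028-06-27.
Next gap: 32 days. 2028-06-27 + 32 days = 2028-07-29.
Next gap: 37 days. 2028-07-29 + 37 days = 2028-09-04.

2028-09-04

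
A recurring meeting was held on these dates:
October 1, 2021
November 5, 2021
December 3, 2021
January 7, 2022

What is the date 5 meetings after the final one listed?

June 3, 2022

Gaps: 35, 28, 35 days — a mix of 28 and 35. Every date is a Friday.
Each is the 1st Friday of its month.
February 2022 — 1st Friday is February 4, 2022.
1st Friday of March 2022: March 4, 2022.
1st Friday of April 2022: April 1, 2022.
1st Friday of May 2022: May 6, 2022.
June 2022 — 1st Friday is June 3, 2022.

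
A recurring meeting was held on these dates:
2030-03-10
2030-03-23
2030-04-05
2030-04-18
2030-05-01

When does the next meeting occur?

2030-05-14

The spacing is 13, 13, 13, 13 days — always 13 days.
2030-05-01 + 13 days = 2030-05-14.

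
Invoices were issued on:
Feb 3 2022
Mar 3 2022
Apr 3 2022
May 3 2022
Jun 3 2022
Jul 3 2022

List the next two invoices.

Aug 3 2022, Sep 3 2022

Gaps: 28, 31, 30, 31, 30 days — not constant. Every event is on the 3rd of the month.
Pattern: the 3rd of each month.
August 2022: Aug 3 2022.
September 2022: Sep 3 2022.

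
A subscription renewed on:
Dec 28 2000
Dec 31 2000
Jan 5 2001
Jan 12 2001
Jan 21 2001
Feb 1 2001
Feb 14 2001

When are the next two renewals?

Mar 1 2001, Mar 18 2001

Gaps: 3, 5, 7, 9, 11, 13 days — each gap is 2 larger than the previous one.
Next gap: 15 days. Feb 14 2001 + 15 days = Mar 1 2001.
Next gap: 17 days. Mar 1 2001 + 17 days = Mar 18 2001.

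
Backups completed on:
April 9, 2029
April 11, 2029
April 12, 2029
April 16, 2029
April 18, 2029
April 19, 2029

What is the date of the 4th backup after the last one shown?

April 30, 2029

Gaps: 2, 1, 4, 2, 1 days — not constant, but cyclic with period 3.
The events fall on every Monday, Wednesday and Thursday.
Next Monday: April 23, 2029.
The following Wednesday is April 25, 2029.
Next Thursday: April 26, 2029.
Next Monday: April 30, 2029.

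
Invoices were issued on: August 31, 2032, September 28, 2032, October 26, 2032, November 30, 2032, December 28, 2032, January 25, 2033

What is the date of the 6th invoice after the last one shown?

July 26, 2033

Every date is a Tuesday; gaps 28, 28, 35, 28, 28 days.
Each is the last Tuesday of its month (at least one falls on the 29th or later, ruling out '4th Tuesday').
Last Tuesday of February 2033: February 22, 2033.
Last Tuesday of March 2033: March 29, 2033.
Last Tuesday of April 2033: April 26, 2033.
May 2033 ends with Tuesday May 31, 2033.
Last Tuesday of June 2033: June 28, 2033.
July 2033 ends with Tuesday July 26, 2033.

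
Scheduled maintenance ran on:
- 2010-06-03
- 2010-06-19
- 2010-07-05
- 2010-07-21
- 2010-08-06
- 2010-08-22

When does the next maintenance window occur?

The spacing is 16, 16, 16, 16, 16 days — always 16 days.
2010-08-22 + 16 days = 2010-09-07.

2010-09-07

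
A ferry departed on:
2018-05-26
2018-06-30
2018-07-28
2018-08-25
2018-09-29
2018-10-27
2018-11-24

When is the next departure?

All Saturdays; the gaps (35, 28, 28, 35, 28, 28) vary with month length.
This is the last Saturday of each month.
December 2018 ends with Saturday 2018-12-29.

2018-12-29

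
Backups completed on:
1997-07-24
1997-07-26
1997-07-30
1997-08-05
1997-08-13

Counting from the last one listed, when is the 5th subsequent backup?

1997-10-22

The spacing grows by 2 each time: 2, 4, 6, 8 days.
Next gap: 10 days. 1997-08-13 + 10 days = 1997-08-23.
Next gap: 12 days. 1997-08-23 + 12 days = 1997-09-04.
Next gap: 14 days. 1997-09-04 + 14 days = 1997-09-18.
Next gap: 16 days. 1997-09-18 + 16 days = 1997-10-04.
Next gap: 18 days. 1997-10-04 + 18 days = 1997-10-22.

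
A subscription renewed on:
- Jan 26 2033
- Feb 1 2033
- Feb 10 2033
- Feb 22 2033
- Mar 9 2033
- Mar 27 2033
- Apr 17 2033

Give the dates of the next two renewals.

Gaps: 6, 9, 12, 15, 18, 21 days — each gap is 3 larger than the previous one.
Next gap: 24 days. Apr 17 2033 + 24 days = May 11 2033.
Next gap: 27 days. May 11 2033 + 27 days = Jun 7 2033.

May 11 2033, Jun 7 2033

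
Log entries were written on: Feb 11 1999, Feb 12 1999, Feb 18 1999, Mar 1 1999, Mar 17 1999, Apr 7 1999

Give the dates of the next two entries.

May 3 1999, Jun 3 1999

The spacing grows by 5 each time: 1, 6, 11, 16, 21 days.
Next gap: 26 days. Apr 7 1999 + 26 days = May 3 1999.
Next gap: 31 days. May 3 1999 + 31 days = Jun 3 1999.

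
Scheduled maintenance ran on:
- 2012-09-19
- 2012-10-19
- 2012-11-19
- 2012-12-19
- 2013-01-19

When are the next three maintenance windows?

2013-02-19, 2013-03-19, 2013-04-19

Each date is the 19th; the gaps (30, 31, 30, 31) track the month lengths.
The rule is the 19th of each month.
February 2013: 2013-02-19.
Next: March 2013 → 2013-03-19.
April 2013: 2013-04-19.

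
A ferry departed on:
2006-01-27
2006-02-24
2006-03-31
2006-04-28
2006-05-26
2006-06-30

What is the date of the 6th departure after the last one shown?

2006-12-29

Every date is a Friday; gaps 28, 35, 28, 28, 35 days.
Each is the last Friday of its month (at least one falls on the 29th or later, ruling out '4th Friday').
Last Friday of July 2006: 2006-07-28.
Last Friday of August 2006: 2006-08-25.
Last Friday of September 2006: 2006-09-29.
October 2006 ends with Friday 2006-10-27.
Last Friday of November 2006: 2006-11-24.
December 2006 ends with Friday 2006-12-29.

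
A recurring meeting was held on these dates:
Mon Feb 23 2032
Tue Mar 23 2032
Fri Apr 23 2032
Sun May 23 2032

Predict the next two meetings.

Wed Jun 23 2032, Fri Jul 23 2032

Each date is the 23rd; the gaps (29, 31, 30) track the month lengths.
The rule is the 23rd of each month.
Next: June 2032 → Wed Jun 23 2032.
Next: July 2032 → Fri Jul 23 2032.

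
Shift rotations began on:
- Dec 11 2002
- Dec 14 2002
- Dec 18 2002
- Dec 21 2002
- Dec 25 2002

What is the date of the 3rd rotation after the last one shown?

Jan 4 2003

Every event lands on a Wednesday or Saturday (gaps cycle 3, 4, 3, 4).
So the schedule is: every Wednesday and Saturday.
Next Saturday: Dec 28 2002.
Next Wednesday: Jan 1 2003.
The following Saturday is Jan 4 2003.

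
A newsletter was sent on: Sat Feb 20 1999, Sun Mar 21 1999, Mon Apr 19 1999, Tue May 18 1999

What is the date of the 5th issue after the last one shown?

Sun Oct 10 1999

Every event comes 29 days after the last (29, 29, 29).
Tue May 18 1999 + 29 days = Wed Jun 16 1999.
Wed Jun 16 1999 + 29 days = Thu Jul 15 1999.
Thu Jul 15 1999 + 29 days = Fri Aug 13 1999.
Fri Aug 13 1999 + 29 days = Sat Sep 11 1999.
Sat Sep 11 1999 + 29 days = Sun Oct 10 1999.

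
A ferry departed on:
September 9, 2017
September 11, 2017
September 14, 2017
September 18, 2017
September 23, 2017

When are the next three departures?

September 29, 2017; October 6, 2017; October 14, 2017

Intervals are 2, 3, 4, 5 days — an arithmetic progression with common difference 1.
Next gap: 6 days. September 23, 2017 + 6 days = September 29, 2017.
Next gap: 7 days. September 29, 2017 + 7 days = October 6, 2017.
Next gap: 8 days. October 6, 2017 + 8 days = October 14, 2017.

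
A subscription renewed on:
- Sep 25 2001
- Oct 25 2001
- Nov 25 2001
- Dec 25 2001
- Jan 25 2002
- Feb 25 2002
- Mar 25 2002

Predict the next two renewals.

Apr 25 2002, May 25 2002

Gaps: 30, 31, 30, 31, 31, 28 days — not constant. Every event is on the 25th of the month.
Pattern: the 25th of each month.
Next: April 2002 → Apr 25 2002.
Next: May 2002 → May 25 2002.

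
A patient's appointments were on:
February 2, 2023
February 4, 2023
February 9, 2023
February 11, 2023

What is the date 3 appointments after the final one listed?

February 23, 2023

Every event lands on a Thursday or Saturday (gaps cycle 2, 5, 2).
So the schedule is: every Thursday and Saturday.
The following Thursday is February 16, 2023.
Next Saturday: February 18, 2023.
Next Thursday: February 23, 2023.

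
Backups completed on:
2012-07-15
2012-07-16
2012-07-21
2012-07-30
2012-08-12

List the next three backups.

2012-08-29, 2012-09-19, 2012-10-14

The spacing grows by 4 each time: 1, 5, 9, 13 days.
Next gap: 17 days. 2012-08-12 + 17 days = 2012-08-29.
Next gap: 21 days. 2012-08-29 + 21 days = 2012-09-19.
Next gap: 25 days. 2012-09-19 + 25 days = 2012-10-14.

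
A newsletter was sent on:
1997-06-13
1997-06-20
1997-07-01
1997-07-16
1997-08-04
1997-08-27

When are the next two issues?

1997-09-23, 1997-10-24

Gaps: 7, 11, 15, 19, 23 days — each gap is 4 larger than the previous one.
Next gap: 27 days. 1997-08-27 + 27 days = 1997-09-23.
Next gap: 31 days. 1997-09-23 + 31 days = 1997-10-24.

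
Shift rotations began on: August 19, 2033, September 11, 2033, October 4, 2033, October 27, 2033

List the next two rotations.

November 19, 2033; December 12, 2033

The spacing is 23, 23, 23 days — always 23 days.
October 27, 2033 + 23 days = November 19, 2033.
November 19, 2033 + 23 days = December 12, 2033.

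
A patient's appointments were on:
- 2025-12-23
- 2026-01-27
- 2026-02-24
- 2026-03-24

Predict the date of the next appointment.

2026-04-28

All dates are Tuesdays, 35, 28, 28 days apart.
Specifically, the 4th Tuesday of each month.
April 2026 — 4th Tuesday is 2026-04-28.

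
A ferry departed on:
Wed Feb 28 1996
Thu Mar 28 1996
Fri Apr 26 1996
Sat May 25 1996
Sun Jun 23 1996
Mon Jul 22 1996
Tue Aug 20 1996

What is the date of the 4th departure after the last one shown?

Sat Dec 14 1996

The spacing is 29, 29, 29, 29, 29, 29 days — always 29 days.
Tue Aug 20 1996 + 29 days = Wed Sep 18 1996.
Wed Sep 18 1996 + 29 days = Thu Oct 17 1996.
Thu Oct 17 1996 + 29 days = Fri Nov 15 1996.
Fri Nov 15 1996 + 29 days = Sat Dec 14 1996.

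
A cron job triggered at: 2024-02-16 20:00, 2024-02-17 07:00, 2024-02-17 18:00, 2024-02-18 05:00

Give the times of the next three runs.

2024-02-18 16:00, 2024-02-19 03:00, 2024-02-19 14:00

The interval is a steady 11 hours (11, 11, 11).
2024-02-18 05:00 + 11 h = 2024-02-18 16:00.
2024-02-18 16:00 + 11 h = 2024-02-19 03:00.
2024-02-19 03:00 + 11 h = 2024-02-19 14:00.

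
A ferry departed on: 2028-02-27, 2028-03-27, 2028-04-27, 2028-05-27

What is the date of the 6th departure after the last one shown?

The day-of-month is always 27 (29, 31, 30 days between events).
So this recurs on the 27th of each month.
June 2028: 2028-06-27.
July 2028: 2028-07-27.
Next: August 2028 → 2028-08-27.
Next: September 2028 → 2028-09-27.
October 2028: 2028-10-27.
Next: November 2028 → 2028-11-27.

2028-11-27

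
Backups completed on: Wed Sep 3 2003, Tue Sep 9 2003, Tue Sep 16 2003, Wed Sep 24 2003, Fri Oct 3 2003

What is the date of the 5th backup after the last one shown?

Tue Dec 2 2003

The spacing grows by 1 each time: 6, 7, 8, 9 days.
Next gap: 10 days. Fri Oct 3 2003 + 10 days = Mon Oct 13 2003.
Next gap: 11 days. Mon Oct 13 2003 + 11 days = Fri Oct 24 2003.
Next gap: 12 days. Fri Oct 24 2003 + 12 days = Wed Nov 5 2003.
Next gap: 13 days. Wed Nov 5 2003 + 13 days = Tue Nov 18 2003.
Next gap: 14 days. Tue Nov 18 2003 + 14 days = Tue Dec 2 2003.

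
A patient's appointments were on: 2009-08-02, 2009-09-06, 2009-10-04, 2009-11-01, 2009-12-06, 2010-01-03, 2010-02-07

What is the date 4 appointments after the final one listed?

2010-06-06

These are Sundays at 28- or 35-day spacing (35, 28, 28, 35, 28, 35).
The pattern: 1st Sunday of the month.
1st Sunday of March 2010: 2010-03-07.
1st Sunday of April 2010: 2010-04-04.
1st Sunday of May 2010: 2010-05-02.
1st Sunday of June 2010: 2010-06-06.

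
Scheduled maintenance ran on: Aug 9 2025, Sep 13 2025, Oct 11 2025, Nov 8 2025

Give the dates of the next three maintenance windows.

These are Saturdays at 28- or 35-day spacing (35, 28, 28).
The pattern: 2nd Saturday of the month.
2nd Saturday of December 2025: Dec 13 2025.
January 2026 — 2nd Saturday is Jan 10 2026.
February 2026 — 2nd Saturday is Feb 14 2026.

Dec 13 2025, Jan 10 2026, Feb 14 2026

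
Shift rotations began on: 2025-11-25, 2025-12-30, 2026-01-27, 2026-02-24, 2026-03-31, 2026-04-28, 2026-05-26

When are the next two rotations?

2026-06-30, 2026-07-28

Every date is a Tuesday; gaps 35, 28, 28, 35, 28, 28 days.
Each is the last Tuesday of its month (at least one falls on the 29th or later, ruling out '4th Tuesday').
Last Tuesday of June 2026: 2026-06-30.
Last Tuesday of July 2026: 2026-07-28.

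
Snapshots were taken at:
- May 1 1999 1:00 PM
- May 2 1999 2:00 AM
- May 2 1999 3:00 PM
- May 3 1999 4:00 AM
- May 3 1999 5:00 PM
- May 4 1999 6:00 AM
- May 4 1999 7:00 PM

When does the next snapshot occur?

Spacing: 13, 13, 13, 13, 13, 13 h — constant 13 h.
May 4 1999 7:00 PM + 13 h = May 5 1999 8:00 AM.

May 5 1999 8:00 AM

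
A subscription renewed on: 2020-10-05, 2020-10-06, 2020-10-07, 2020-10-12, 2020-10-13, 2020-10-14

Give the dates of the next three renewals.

Gaps: 1, 1, 5, 1, 1 days — not constant, but cyclic with period 3.
The events fall on every Monday, Tuesday and Wednesday.
Next Monday: 2020-10-19.
Next Tuesday: 2020-10-20.
The following Wednesday is 2020-10-21.

2020-10-19, 2020-10-20, 2020-10-21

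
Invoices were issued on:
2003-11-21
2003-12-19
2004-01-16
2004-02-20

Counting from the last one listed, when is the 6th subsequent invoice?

Gaps: 28, 28, 35 days — a mix of 28 and 35. Every date is a Friday.
Each is the 3rd Friday of its month.
March 2004 — 3rd Friday is 2004-03-19.
April 2004 — 3rd Friday is 2004-04-16.
3rd Friday of May 2004: 2004-05-21.
3rd Friday of June 2004: 2004-06-18.
3rd Friday of July 2004: 2004-07-16.
3rd Friday of August 2004: 2004-08-20.

2004-08-20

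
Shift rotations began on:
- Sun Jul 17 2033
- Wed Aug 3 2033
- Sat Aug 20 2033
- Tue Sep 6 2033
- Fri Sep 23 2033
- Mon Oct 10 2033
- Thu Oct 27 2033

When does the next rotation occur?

The spacing is 17, 17, 17, 17, 17, 17 days — always 17 days.
Thu Oct 27 2033 + 17 days = Sun Nov 13 2033.

Sun Nov 13 2033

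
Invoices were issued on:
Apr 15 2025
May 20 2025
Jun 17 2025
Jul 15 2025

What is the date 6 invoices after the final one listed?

These are Tuesdays at 28- or 35-day spacing (35, 28, 28).
The pattern: 3rd Tuesday of the month.
August 2025 — 3rd Tuesday is Aug 19 2025.
3rd Tuesday of September 2025: Sep 16 2025.
October 2025 — 3rd Tuesday is Oct 21 2025.
3rd Tuesday of November 2025: Nov 18 2025.
December 2025 — 3rd Tuesday is Dec 16 2025.
January 2026 — 3rd Tuesday is Jan 20 2026.

Jan 20 2026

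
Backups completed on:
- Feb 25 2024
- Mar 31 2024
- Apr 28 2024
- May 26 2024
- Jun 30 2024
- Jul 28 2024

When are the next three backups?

Aug 25 2024, Sep 29 2024, Oct 27 2024

These are Sundays with 35, 28, 28, 35, 28-day gaps.
Each is the final Sunday of its month — Mar 31 2024 is past the 28th, so '4th Sunday' doesn't fit.
August 2024 ends with Sunday Aug 25 2024.
Last Sunday of September 2024: Sep 29 2024.
October 2024 ends with Sunday Oct 27 2024.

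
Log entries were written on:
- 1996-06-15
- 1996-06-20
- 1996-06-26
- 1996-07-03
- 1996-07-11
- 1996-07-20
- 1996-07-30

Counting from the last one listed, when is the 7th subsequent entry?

The spacing grows by 1 each time: 5, 6, 7, 8, 9, 10 days.
Next gap: 11 days. 1996-07-30 + 11 days = 1996-08-10.
Next gap: 12 days. 1996-08-10 + 12 days = 1996-08-22.
Next gap: 13 days. 1996-08-22 + 13 days = 1996-09-04.
Next gap: 14 days. 1996-09-04 + 14 days = 1996-09-18.
Next gap: 15 days. 1996-09-18 + 15 days = 1996-10-03.
Next gap: 16 days. 1996-10-03 + 16 days = 1996-10-19.
Next gap: 17 days. 1996-10-19 + 17 days = 1996-11-05.

1996-11-05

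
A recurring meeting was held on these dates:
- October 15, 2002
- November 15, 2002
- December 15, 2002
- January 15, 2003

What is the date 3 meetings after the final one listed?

April 15, 2003

Each date is the 15th; the gaps (31, 30, 31) track the month lengths.
The rule is the 15th of each month.
February 2003: February 15, 2003.
Next: March 2003 → March 15, 2003.
Next: April 2003 → April 15, 2003.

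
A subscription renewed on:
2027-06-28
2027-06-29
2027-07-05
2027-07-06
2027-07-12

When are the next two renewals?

2027-07-13, 2027-07-19

Every event lands on a Monday or Tuesday (gaps cycle 1, 6, 1, 6).
So the schedule is: every Monday and Tuesday.
The following Tuesday is 2027-07-13.
The following Monday is 2027-07-19.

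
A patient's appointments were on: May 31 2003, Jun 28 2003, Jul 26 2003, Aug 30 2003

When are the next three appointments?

All Saturdays; the gaps (28, 28, 35) vary with month length.
This is the last Saturday of each month.
September 2003 ends with Saturday Sep 27 2003.
October 2003 ends with Saturday Oct 25 2003.
November 2003 ends with Saturday Nov 29 2003.

Sep 27 2003, Oct 25 2003, Nov 29 2003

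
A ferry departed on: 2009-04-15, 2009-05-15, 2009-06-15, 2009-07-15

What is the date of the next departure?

Each date is the 15th; the gaps (30, 31, 30) track the month lengths.
The rule is the 15th of each month.
Next: August 2009 → 2009-08-15.

2009-08-15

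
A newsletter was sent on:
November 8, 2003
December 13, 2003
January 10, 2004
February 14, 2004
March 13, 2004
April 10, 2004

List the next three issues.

Gaps: 35, 28, 35, 28, 28 days — a mix of 28 and 35. Every date is a Saturday.
Each is the 2nd Saturday of its month.
May 2004 — 2nd Saturday is May 8, 2004.
June 2004 — 2nd Saturday is June 12, 2004.
July 2004 — 2nd Saturday is July 10, 2004.

May 8, 2004; June 12, 2004; July 10, 2004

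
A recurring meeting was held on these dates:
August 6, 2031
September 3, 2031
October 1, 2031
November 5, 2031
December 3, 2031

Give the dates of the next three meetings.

Gaps: 28, 28, 35, 28 days — a mix of 28 and 35. Every date is a Wednesday.
Each is the 1st Wednesday of its month.
1st Wednesday of January 2032: January 7, 2032.
February 2032 — 1st Wednesday is February 4, 2032.
March 2032 — 1st Wednesday is March 3, 2032.

January 7, 2032; February 4, 2032; March 3, 2032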